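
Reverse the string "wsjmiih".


Input string: 'wsjmiih'
Operation: reverse character order
Original order: 'w' -> 's' -> 'j' -> 'm' -> 'i' -> 'i' -> 'h'
Reversed order: 'h' -> 'i' -> 'i' -> 'm' -> 'j' -> 's' -> 'w'
Result: hiimjsw


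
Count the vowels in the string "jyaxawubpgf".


Input string: 'jyaxawubpgf'
Operation: count vowels (a, e, i, o, u)
Scan: s[0]='j', s[1]='y', s[2]='a' (vowel), s[3]='x', s[4]='a' (vowel), s[5]='w', s[6]='u' (vowel), s[7]='b', s[8]='p', s[9]='g', s[10]='f'
Vowels found: 3
Result: 3


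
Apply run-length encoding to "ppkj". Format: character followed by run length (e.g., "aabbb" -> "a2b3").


Input: 'ppkj'
Operation: identify consecutive runs
Runs: 'pp' -> p2, 'k' -> k1, 'j' -> j1
Encoded: p2k1j1


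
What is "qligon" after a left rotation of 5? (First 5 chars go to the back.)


Input: 'qligon', shift = 5
Operation: split at index 5 and swap parts
Front part s[0:5] = 'qligo'
Back part s[5:] = 'n'
Rotated = back + front = 'n' + 'qligo'
Result: nqligo


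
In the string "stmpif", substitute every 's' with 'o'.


Input string: 'stmpif'
Operation: replace 's' with 'o'
Positions of 's': 0
After replacement: otmpif


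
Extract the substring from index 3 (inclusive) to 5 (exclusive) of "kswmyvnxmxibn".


Input string: 'kswmyvnxmxibn'
Operation: slice [3:5]
Extract characters: s[3]='m', s[4]='y'
Result: my


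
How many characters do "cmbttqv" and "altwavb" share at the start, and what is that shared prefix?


String 1: 'cmbttqv'
String 2: 'altwavb'
Compare position by position:
pos 0: 'c' vs 'a' differ -> stop
Longest common prefix: "" (length 0)


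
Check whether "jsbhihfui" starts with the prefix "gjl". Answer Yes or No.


Input string: 'jsbhihfui'
Prefix to check: 'gjl'
First 3 characters of input: 'jsb'
Match: False
Result: No


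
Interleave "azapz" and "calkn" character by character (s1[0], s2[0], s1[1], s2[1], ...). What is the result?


String 1: 'azapz'
String 2: 'calkn'
Operation: alternate characters
Pairs: 'a'+'c', 'z'+'a', 'a'+'l', 'p'+'k', 'z'+'n'
Result: aczaalpkzn


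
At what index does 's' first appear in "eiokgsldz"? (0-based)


Input string: 'eiokgsldz'
Target: 's'
Scanning left to right: s[0]='e', s[1]='i', s[2]='o', s[3]='k', s[4]='g', s[5]='s'
First match at index: 5


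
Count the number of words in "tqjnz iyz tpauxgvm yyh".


Input string: 'tqjnz iyz tpauxgvm yyh'
Operation: split by spaces
Words found: 'tqjnz', 'iyz', 'tpauxgvm', 'yyh'
Word count: 4


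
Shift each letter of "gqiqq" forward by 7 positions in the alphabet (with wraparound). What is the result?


Input: 'gqiqq', shift = 7
Operation: for each letter, (position + 7) mod 26
Mapping: 'g'(6+7=13)->'n', 'q'(16+7=23)->'x', 'i'(8+7=15)->'p', 'q'(16+7=23)->'x', 'q'(16+7=23)->'x'
Result: nxpxx


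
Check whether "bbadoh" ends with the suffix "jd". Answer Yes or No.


Input string: 'bbadoh'
Suffix to check: 'jd'
Last 2 characters of input: 'oh'
Match: False
Result: No


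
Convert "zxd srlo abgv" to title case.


Input string: 'zxd srlo abgv'
Operation: capitalize first letter of each word
Word transformations: 'zxd'->'Zxd', 'srlo'->'Srlo', 'abgv'->'Abgv'
Result: Zxd Srlo Abgv


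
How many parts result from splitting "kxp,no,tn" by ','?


Input string: 'kxp,no,tn'
Delimiter: ','
Split result: 'kxp', 'no', 'tn'
Number of parts: 3


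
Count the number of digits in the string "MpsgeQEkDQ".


Input string: 'MpsgeQEkDQ'
Operation: count digit characters (0-9)
Scan: 'M', 'p', 's', 'g', 'e', 'Q', 'E', 'k', 'D', 'Q'
Digits found: 0
Result: 0


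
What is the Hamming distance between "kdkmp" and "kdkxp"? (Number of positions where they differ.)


String 1: 'kdkmp'
String 2: 'kdkxp'
Compare each position: pos 0: 'k'=='k', pos 1: 'd'=='d', pos 2: 'k'=='k', pos 3: 'm'!='x', pos 4: 'p'=='p'
Differing positions: 1
Hamming distance: 1


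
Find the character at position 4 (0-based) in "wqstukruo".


Input string: 'wqstukruo'
Operation: get character at index 4
Index mapping: s[0]='w', s[1]='q', s[2]='s', s[3]='t', s[4]='u'
Result: 'u'


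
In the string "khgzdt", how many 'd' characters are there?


Input string: 'khgzdt'
Target character: 'd'
Scan each position: s[4]='d'
Matches found at indices: 4
Total: 1


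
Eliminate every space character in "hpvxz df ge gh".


Input string: 'hpvxz df ge gh'
Operation: remove all spaces
Words: 'hpvxz', 'df', 'ge', 'gh'
Join without spaces: hpvxzdfgegh


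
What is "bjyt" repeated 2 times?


Input string: 'bjyt'
Operation: repeat 2 times
Concatenation: 'bjyt' + 'bjyt'
Result: bjytbjyt


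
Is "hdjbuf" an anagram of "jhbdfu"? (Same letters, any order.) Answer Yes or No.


String 1: 'jhbdfu' -> sorted: 'bdfhju'
String 2: 'hdjbuf' -> sorted: 'bdfhju'
Compare sorted forms: 'bdfhju' == 'bdfhju'
Anagram: Yes


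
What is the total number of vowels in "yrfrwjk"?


Input string: 'yrfrwjk'
Operation: count vowels (a, e, i, o, u)
Scan: s[0]='y', s[1]='r', s[2]='f', s[3]='r', s[4]='w', s[5]='j', s[6]='k'
Vowels found: 0
Result: 0


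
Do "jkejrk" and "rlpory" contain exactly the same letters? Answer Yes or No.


String 1: 'jkejrk' -> sorted: 'ejjkkr'
String 2: 'rlpory' -> sorted: 'loprry'
Compare sorted forms: 'ejjkkr' != 'loprry'
Anagram: No


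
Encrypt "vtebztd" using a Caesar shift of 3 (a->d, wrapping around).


Input: 'vtebztd', shift = 3
Operation: for each letter, (position + 3) mod 26
Mapping: 'v'(21+3=24)->'y', 't'(19+3=22)->'w', 'e'(4+3=7)->'h', 'b'(1+3=4)->'e', 'z'(25+3=28, 28 mod 26=2)->'c', 't'(19+3=22)->'w', 'd'(3+3=6)->'g'
Result: ywhecwg


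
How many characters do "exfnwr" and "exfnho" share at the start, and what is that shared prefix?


String 1: 'exfnwr'
String 2: 'exfnho'
Compare position by position:
pos 0: 'e' vs 'e' match
pos 1: 'x' vs 'x' match
pos 2: 'f' vs 'f' match
pos 3: 'n' vs 'n' match
pos 4: 'w' vs 'h' differ -> stop
Longest common prefix: "exfn" (length 4)


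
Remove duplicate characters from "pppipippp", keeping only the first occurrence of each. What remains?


Input: 'pppipippp'
Operation: keep first occurrence of each character
Scan: s[0]='p' new -> keep; s[1]='p' seen -> skip; s[2]='p' seen -> skip; s[3]='i' new -> keep; s[4]='p' seen -> skip; s[5]='i' seen -> skip; s[6]='p' seen -> skip; s[7]='p' seen -> skip; s[8]='p' seen -> skip
Result: pi


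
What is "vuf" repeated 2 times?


Input string: 'vuf'
Operation: repeat 2 times
Concatenation: 'vuf' + 'vuf'
Result: vufvuf


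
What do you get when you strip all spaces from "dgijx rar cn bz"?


Input string: 'dgijx rar cn bz'
Operation: remove all spaces
Words: 'dgijx', 'rar', 'cn', 'bz'
Join without spaces: dgijxrarcnbz


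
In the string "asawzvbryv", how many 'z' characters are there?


Input string: 'asawzvbryv'
Target character: 'z'
Scan each position: s[4]='z'
Matches found at indices: 4
Total: 1


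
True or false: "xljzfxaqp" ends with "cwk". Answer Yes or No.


Input string: 'xljzfxaqp'
Suffix to check: 'cwk'
Last 3 characters of input: 'aqp'
Match: False
Result: No


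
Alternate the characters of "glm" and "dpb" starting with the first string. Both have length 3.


String 1: 'glm'
String 2: 'dpb'
Operation: alternate characters
Pairs: 'g'+'d', 'l'+'p', 'm'+'b'
Result: gdlpmb


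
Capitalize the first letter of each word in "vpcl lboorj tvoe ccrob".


Input string: 'vpcl lboorj tvoe ccrob'
Operation: capitalize first letter of each word
Word transformations: 'vpcl'->'Vpcl', 'lboorj'->'Lboorj', 'tvoe'->'Tvoe', 'ccrob'->'Ccrob'
Result: Vpcl Lboorj Tvoe Ccrob


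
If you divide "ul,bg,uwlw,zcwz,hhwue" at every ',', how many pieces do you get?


Input string: 'ul,bg,uwlw,zcwz,hhwue'
Delimiter: ','
Split result: 'ul', 'bg', 'uwlw', 'zcwz', 'hhwue'
Number of parts: 5


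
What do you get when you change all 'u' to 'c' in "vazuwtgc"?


Input string: 'vazuwtgc'
Operation: replace 'u' with 'c'
Positions of 'u': 3
After replacement: vazcwtgc


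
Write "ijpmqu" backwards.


Input string: 'ijpmqu'
Operation: reverse character order
Original order: 'i' -> 'j' -> 'p' -> 'm' -> 'q' -> 'u'
Reversed order: 'u' -> 'q' -> 'm' -> 'p' -> 'j' -> 'i'
Result: uqmpji


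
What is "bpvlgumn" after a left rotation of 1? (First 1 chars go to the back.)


Input: 'bpvlgumn', shift = 1
Operation: split at index 1 and swap parts
Front part s[0:1] = 'b'
Back part s[1:] = 'pvlgumn'
Rotated = back + front = 'pvlgumn' + 'b'
Result: pvlgumnb


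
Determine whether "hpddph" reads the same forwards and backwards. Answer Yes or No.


Input string: 'hpddph'
Reversed: 'hpddph'
Compare pairs: s[0]='h' vs s[5]='h' (match), s[1]='p' vs s[4]='p' (match), s[2]='d' vs s[3]='d' (match)
Palindrome: Yes


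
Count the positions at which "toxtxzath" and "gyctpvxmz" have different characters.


String 1: 'toxtxzath'
String 2: 'gyctpvxmz'
Compare each position: pos 0: 't'!='g', pos 1: 'o'!='y', pos 2: 'x'!='c', pos 3: 't'=='t', pos 4: 'x'!='p', pos 5: 'z'!='v', pos 6: 'a'!='x', pos 7: 't'!='m', pos 8: 'h'!='z'
Differing positions: 8
Hamming distance: 8


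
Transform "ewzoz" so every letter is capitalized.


Input string: 'ewzoz'
Operation: convert each letter to uppercase
Mapping: 'e'->'E', 'w'->'W', 'z'->'Z', 'o'->'O', 'z'->'Z'
Result: EWZOZ


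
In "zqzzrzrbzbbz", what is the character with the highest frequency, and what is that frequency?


Input: 'zqzzrzrbzbbz'
Operation: tally each character
Counts: 'b':3, 'q':1, 'r':2, 'z':6
Maximum: 'z' appears 6 times


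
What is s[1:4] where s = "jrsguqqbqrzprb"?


Input string: 'jrsguqqbqrzprb'
Operation: slice [1:4]
Extract characters: s[1]='r', s[2]='s', s[3]='g'
Result: rsg


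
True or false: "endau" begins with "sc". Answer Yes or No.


Input string: 'endau'
Prefix to check: 'sc'
First 2 characters of input: 'en'
Match: False
Result: No


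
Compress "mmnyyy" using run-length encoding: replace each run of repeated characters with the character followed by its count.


Input: 'mmnyyy'
Operation: identify consecutive runs
Runs: 'mm' -> m2, 'n' -> n1, 'yyy' -> y3
Encoded: m2n1y3


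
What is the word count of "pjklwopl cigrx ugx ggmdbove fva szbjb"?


Input string: 'pjklwopl cigrx ugx ggmdbove fva szbjb'
Operation: split by spaces
Words found: 'pjklwopl', 'cigrx', 'ugx', 'ggmdbove', 'fva', 'szbjb'
Word count: 6


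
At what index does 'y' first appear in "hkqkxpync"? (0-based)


Input string: 'hkqkxpync'
Target: 'y'
Scanning left to right: s[0]='h', s[1]='k', s[2]='q', s[3]='k', s[4]='x', s[5]='p', s[6]='y'
First match at index: 6


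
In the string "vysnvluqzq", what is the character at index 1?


Input string: 'vysnvluqzq'
Operation: get character at index 1
Index mapping: s[0]='v', s[1]='y'
Result: 'y'


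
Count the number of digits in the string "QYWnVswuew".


Input string: 'QYWnVswuew'
Operation: count digit characters (0-9)
Scan: 'Q', 'Y', 'W', 'n', 'V', 's', 'w', 'u', 'e', 'w'
Digits found: 0
Result: 0


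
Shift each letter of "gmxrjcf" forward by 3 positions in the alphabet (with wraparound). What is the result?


Input: 'gmxrjcf', shift = 3
Operation: for each letter, (position + 3) mod 26
Mapping: 'g'(6+3=9)->'j', 'm'(12+3=15)->'p', 'x'(23+3=26, 26 mod 26=0)->'a', 'r'(17+3=20)->'u', 'j'(9+3=12)->'m', 'c'(2+3=5)->'f', 'f'(5+3=8)->'i'
Result: jpaumfi


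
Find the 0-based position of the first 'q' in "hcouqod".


Input string: 'hcouqod'
Target: 'q'
Scanning left to right: s[0]='h', s[1]='c', s[2]='o', s[3]='u', s[4]='q'
First match at index: 4


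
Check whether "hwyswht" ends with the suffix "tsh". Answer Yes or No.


Input string: 'hwyswht'
Suffix to check: 'tsh'
Last 3 characters of input: 'wht'
Match: False
Result: No


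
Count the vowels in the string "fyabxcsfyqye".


Input string: 'fyabxcsfyqye'
Operation: count vowels (a, e, i, o, u)
Scan: s[0]='f', s[1]='y', s[2]='a' (vowel), s[3]='b', s[4]='x', s[5]='c', s[6]='s', s[7]='f', s[8]='y', s[9]='q', s[10]='y', s[11]='e' (vowel)
Vowels found: 2
Result: 2


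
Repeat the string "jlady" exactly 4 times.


Input string: 'jlady'
Operation: repeat 4 times
Concatenation: 'jlady' + 'jlady' + 'jlady' + 'jlady'
Result: jladyjladyjladyjlady


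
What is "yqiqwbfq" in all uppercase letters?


Input string: 'yqiqwbfq'
Operation: convert each letter to uppercase
Mapping: 'y'->'Y', 'q'->'Q', 'i'->'I', 'q'->'Q', 'w'->'W', 'b'->'B', 'f'->'F', 'q'->'Q'
Result: YQIQWBFQ


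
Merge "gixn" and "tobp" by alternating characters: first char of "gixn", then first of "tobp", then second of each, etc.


String 1: 'gixn'
String 2: 'tobp'
Operation: alternate characters
Pairs: 'g'+'t', 'i'+'o', 'x'+'b', 'n'+'p'
Result: gtioxbnp


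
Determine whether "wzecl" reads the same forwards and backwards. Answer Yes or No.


Input string: 'wzecl'
Reversed: 'lcezw'
Compare pairs: s[0]='w' vs s[4]='l' (mismatch), s[1]='z' vs s[3]='c' (mismatch)
Palindrome: No


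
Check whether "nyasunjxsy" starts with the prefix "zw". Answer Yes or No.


Input string: 'nyasunjxsy'
Prefix to check: 'zw'
First 2 characters of input: 'ny'
Match: False
Result: No


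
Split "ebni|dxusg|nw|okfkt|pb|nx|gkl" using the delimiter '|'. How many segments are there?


Input string: 'ebni|dxusg|nw|okfkt|pb|nx|gkl'
Delimiter: '|'
Split result: 'ebni', 'dxusg', 'nw', 'okfkt', 'pb', 'nx', 'gkl'
Number of parts: 7


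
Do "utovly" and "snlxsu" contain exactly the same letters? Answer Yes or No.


String 1: 'utovly' -> sorted: 'lotuvy'
String 2: 'snlxsu' -> sorted: 'lnssux'
Compare sorted forms: 'lotuvy' != 'lnssux'
Anagram: No


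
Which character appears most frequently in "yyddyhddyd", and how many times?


Input: 'yyddyhddyd'
Operation: tally each character
Counts: 'd':5, 'h':1, 'y':4
Maximum: 'd' appears 5 times


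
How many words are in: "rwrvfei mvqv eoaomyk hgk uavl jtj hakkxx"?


Input string: 'rwrvfei mvqv eoaomyk hgk uavl jtj hakkxx'
Operation: split by spaces
Words found: 'rwrvfei', 'mvqv', 'eoaomyk', 'hgk', 'uavl', 'jtj', 'hakkxx'
Word count: 7


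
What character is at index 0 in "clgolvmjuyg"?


Input string: 'clgolvmjuyg'
Operation: get character at index 0
Index mapping: s[0]='c'
Result: 'c'


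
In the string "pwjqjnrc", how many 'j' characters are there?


Input string: 'pwjqjnrc'
Target character: 'j'
Scan each position: s[2]='j', s[4]='j'
Matches found at indices: 2, 4
Total: 2


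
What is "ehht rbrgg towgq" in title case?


Input string: 'ehht rbrgg towgq'
Operation: capitalize first letter of each word
Word transformations: 'ehht'->'Ehht', 'rbrgg'->'Rbrgg', 'towgq'->'Towgq'
Result: Ehht Rbrgg Towgq


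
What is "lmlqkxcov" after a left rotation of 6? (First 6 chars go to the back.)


Input: 'lmlqkxcov', shift = 6
Operation: split at index 6 and swap parts
Front part s[0:6] = 'lmlqkx'
Back part s[6:] = 'cov'
Rotated = back + front = 'cov' + 'lmlqkx'
Result: covlmlqkx


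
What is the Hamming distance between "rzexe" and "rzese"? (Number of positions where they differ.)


String 1: 'rzexe'
String 2: 'rzese'
Compare each position: pos 0: 'r'=='r', pos 1: 'z'=='z', pos 2: 'e'=='e', pos 3: 'x'!='s', pos 4: 'e'=='e'
Differing positions: 1
Hamming distance: 1


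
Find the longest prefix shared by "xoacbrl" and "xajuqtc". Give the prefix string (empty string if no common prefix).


String 1: 'xoacbrl'
String 2: 'xajuqtc'
Compare position by position:
pos 0: 'x' vs 'x' match
pos 1: 'o' vs 'a' differ -> stop
Longest common prefix: "x" (length 1)


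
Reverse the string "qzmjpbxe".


Input string: 'qzmjpbxe'
Operation: reverse character order
Original order: 'q' -> 'z' -> 'm' -> 'j' -> 'p' -> 'b' -> 'x' -> 'e'
Reversed order: 'e' -> 'x' -> 'b' -> 'p' -> 'j' -> 'm' -> 'z' -> 'q'
Result: exbpjmzq


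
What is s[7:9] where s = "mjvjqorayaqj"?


Input string: 'mjvjqorayaqj'
Operation: slice [7:9]
Extract characters: s[7]='a', s[8]='y'
Result: ay


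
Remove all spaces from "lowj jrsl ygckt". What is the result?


Input string: 'lowj jrsl ygckt'
Operation: remove all spaces
Words: 'lowj', 'jrsl', 'ygckt'
Join without spaces: lowjjrslygckt


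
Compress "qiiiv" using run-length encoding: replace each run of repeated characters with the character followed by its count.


Input: 'qiiiv'
Operation: identify consecutive runs
Runs: 'q' -> q1, 'iii' -> i3, 'v' -> v1
Encoded: q1i3v1


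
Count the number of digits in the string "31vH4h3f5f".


Input string: '31vH4h3f5f'
Operation: count digit characters (0-9)
Scan: '3'(digit), '1'(digit), 'v', 'H', '4'(digit), 'h', '3'(digit), 'f', '5'(digit), 'f'
Digits found: 5
Result: 5


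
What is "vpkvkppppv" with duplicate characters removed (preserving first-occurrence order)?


Input: 'vpkvkppppv'
Operation: keep first occurrence of each character
Scan: s[0]='v' new -> keep; s[1]='p' new -> keep; s[2]='k' new -> keep; s[3]='v' seen -> skip; s[4]='k' seen -> skip; s[5]='p' seen -> skip; s[6]='p' seen -> skip; s[7]='p' seen -> skip; s[8]='p' seen -> skip; s[9]='v' seen -> skip
Result: vpk


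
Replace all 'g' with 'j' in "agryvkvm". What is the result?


Input string: 'agryvkvm'
Operation: replace 'g' with 'j'
Positions of 'g': 1
After replacement: ajryvkvm


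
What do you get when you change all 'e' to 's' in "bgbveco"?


Input string: 'bgbveco'
Operation: replace 'e' with 's'
Positions of 'e': 4
After replacement: bgbvsco


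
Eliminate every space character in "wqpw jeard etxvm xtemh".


Input string: 'wqpw jeard etxvm xtemh'
Operation: remove all spaces
Words: 'wqpw', 'jeard', 'etxvm', 'xtemh'
Join without spaces: wqpwjeardetxvmxtemh


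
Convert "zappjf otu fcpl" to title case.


Input string: 'zappjf otu fcpl'
Operation: capitalize first letter of each word
Word transformations: 'zappjf'->'Zappjf', 'otu'->'Otu', 'fcpl'->'Fcpl'
Result: Zappjf Otu Fcpl


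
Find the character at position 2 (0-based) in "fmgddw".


Input string: 'fmgddw'
Operation: get character at index 2
Index mapping: s[0]='f', s[1]='m', s[2]='g'
Result: 'g'


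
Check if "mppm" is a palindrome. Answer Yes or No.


Input string: 'mppm'
Reversed: 'mppm'
Compare pairs: s[0]='m' vs s[3]='m' (match), s[1]='p' vs s[2]='p' (match)
Palindrome: Yes


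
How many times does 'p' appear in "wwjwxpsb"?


Input string: 'wwjwxpsb'
Target character: 'p'
Scan each position: s[5]='p'
Matches found at indices: 5
Total: 1


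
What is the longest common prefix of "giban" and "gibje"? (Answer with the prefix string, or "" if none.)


String 1: 'giban'
String 2: 'gibje'
Compare position by position:
pos 0: 'g' vs 'g' match
pos 1: 'i' vs 'i' match
pos 2: 'b' vs 'b' match
pos 3: 'a' vs 'j' differ -> stop
Longest common prefix: "gib" (length 3)


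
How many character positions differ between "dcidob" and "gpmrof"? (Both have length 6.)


String 1: 'dcidob'
String 2: 'gpmrof'
Compare each position: pos 0: 'd'!='g', pos 1: 'c'!='p', pos 2: 'i'!='m', pos 3: 'd'!='r', pos 4: 'o'=='o', pos 5: 'b'!='f'
Differing positions: 5
Hamming distance: 5


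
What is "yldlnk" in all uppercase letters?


Input string: 'yldlnk'
Operation: convert each letter to uppercase
Mapping: 'y'->'Y', 'l'->'L', 'd'->'D', 'l'->'L', 'n'->'N', 'k'->'K'
Result: YLDLNK


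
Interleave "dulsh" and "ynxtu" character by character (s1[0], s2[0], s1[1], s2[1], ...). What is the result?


String 1: 'dulsh'
String 2: 'ynxtu'
Operation: alternate characters
Pairs: 'd'+'y', 'u'+'n', 'l'+'x', 's'+'t', 'h'+'u'
Result: dyunlxsthu


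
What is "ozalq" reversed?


Input string: 'ozalq'
Operation: reverse character order
Original order: 'o' -> 'z' -> 'a' -> 'l' -> 'q'
Reversed order: 'q' -> 'l' -> 'a' -> 'z' -> 'o'
Result: qlazo


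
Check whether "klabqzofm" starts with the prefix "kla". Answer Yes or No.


Input string: 'klabqzofm'
Prefix to check: 'kla'
First 3 characters of input: 'kla'
Match: True
Result: Yes


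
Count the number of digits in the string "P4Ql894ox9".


Input string: 'P4Ql894ox9'
Operation: count digit characters (0-9)
Scan: 'P', '4'(digit), 'Q', 'l', '8'(digit), '9'(digit), '4'(digit), 'o', 'x', '9'(digit)
Digits found: 5
Result: 5


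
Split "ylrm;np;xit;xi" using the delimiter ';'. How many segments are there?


Input string: 'ylrm;np;xit;xi'
Delimiter: ';'
Split result: 'ylrm', 'np', 'xit', 'xi'
Number of parts: 4


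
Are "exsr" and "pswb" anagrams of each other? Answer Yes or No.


String 1: 'exsr' -> sorted: 'ersx'
String 2: 'pswb' -> sorted: 'bpsw'
Compare sorted forms: 'ersx' != 'bpsw'
Anagram: No


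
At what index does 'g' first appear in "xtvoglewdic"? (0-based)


Input string: 'xtvoglewdic'
Target: 'g'
Scanning left to right: s[0]='x', s[1]='t', s[2]='v', s[3]='o', s[4]='g'
First match at index: 4


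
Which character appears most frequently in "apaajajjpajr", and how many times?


Input: 'apaajajjpajr'
Operation: tally each character
Counts: 'a':5, 'j':4, 'p':2, 'r':1
Maximum: 'a' appears 5 times


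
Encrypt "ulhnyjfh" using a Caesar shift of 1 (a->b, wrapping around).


Input: 'ulhnyjfh', shift = 1
Operation: for each letter, (position + 1) mod 26
Mapping: 'u'(20+1=21)->'v', 'l'(11+1=12)->'m', 'h'(7+1=8)->'i', 'n'(13+1=14)->'o', 'y'(24+1=25)->'z', 'j'(9+1=10)->'k', 'f'(5+1=6)->'g', 'h'(7+1=8)->'i'
Result: vmiozkgi


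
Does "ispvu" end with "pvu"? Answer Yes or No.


Input string: 'ispvu'
Suffix to check: 'pvu'
Last 3 characters of input: 'pvu'
Match: True
Result: Yes


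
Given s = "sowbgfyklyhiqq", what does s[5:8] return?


Input string: 'sowbgfyklyhiqq'
Operation: slice [5:8]
Extract characters: s[5]='f', s[6]='y', s[7]='k'
Result: fyk


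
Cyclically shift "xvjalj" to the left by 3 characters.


Input: 'xvjalj', shift = 3
Operation: split at index 3 and swap parts
Front part s[0:3] = 'xvj'
Back part s[3:] = 'alj'
Rotated = back + front = 'alj' + 'xvj'
Result: aljxvj


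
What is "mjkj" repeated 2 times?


Input string: 'mjkj'
Operation: repeat 2 times
Concatenation: 'mjkj' + 'mjkj'
Result: mjkjmjkj


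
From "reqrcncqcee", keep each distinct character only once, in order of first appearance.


Input: 'reqrcncqcee'
Operation: keep first occurrence of each character
Scan: s[0]='r' new -> keep; s[1]='e' new -> keep; s[2]='q' new -> keep; s[3]='r' seen -> skip; s[4]='c' new -> keep; s[5]='n' new -> keep; s[6]='c' seen -> skip; s[7]='q' seen -> skip; s[8]='c' seen -> skip; s[9]='e' seen -> skip; s[10]='e' seen -> skip
Result: reqcn


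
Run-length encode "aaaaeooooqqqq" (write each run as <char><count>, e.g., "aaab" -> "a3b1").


Input: 'aaaaeooooqqqq'
Operation: identify consecutive runs
Runs: 'aaaa' -> a4, 'e' -> e1, 'oooo' -> o4, 'qqqq' -> q4
Encoded: a4e1o4q4


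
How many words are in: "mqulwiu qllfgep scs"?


Input string: 'mqulwiu qllfgep scs'
Operation: split by spaces
Words found: 'mqulwiu', 'qllfgep', 'scs'
Word count: 3


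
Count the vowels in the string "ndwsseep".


Input string: 'ndwsseep'
Operation: count vowels (a, e, i, o, u)
Scan: s[0]='n', s[1]='d', s[2]='w', s[3]='s', s[4]='s', s[5]='e' (vowel), s[6]='e' (vowel), s[7]='p'
Vowels found: 2
Result: 2


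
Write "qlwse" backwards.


Input string: 'qlwse'
Operation: reverse character order
Original order: 'q' -> 'l' -> 'w' -> 's' -> 'e'
Reversed order: 'e' -> 's' -> 'w' -> 'l' -> 'q'
Result: eswlq


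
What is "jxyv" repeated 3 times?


Input string: 'jxyv'
Operation: repeat 3 times
Concatenation: 'jxyv' + 'jxyv' + 'jxyv'
Result: jxyvjxyvjxyv


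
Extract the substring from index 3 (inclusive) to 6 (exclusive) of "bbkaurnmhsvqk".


Input string: 'bbkaurnmhsvqk'
Operation: slice [3:6]
Extract characters: s[3]='a', s[4]='u', s[5]='r'
Result: aur


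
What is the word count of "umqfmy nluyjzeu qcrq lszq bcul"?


Input string: 'umqfmy nluyjzeu qcrq lszq bcul'
Operation: split by spaces
Words found: 'umqfmy', 'nluyjzeu', 'qcrq', 'lszq', 'bcul'
Word count: 5


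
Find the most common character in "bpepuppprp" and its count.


Input: 'bpepuppprp'
Operation: tally each character
Counts: 'b':1, 'e':1, 'p':6, 'r':1, 'u':1
Maximum: 'p' appears 6 times


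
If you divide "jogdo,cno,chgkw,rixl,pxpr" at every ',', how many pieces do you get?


Input string: 'jogdo,cno,chgkw,rixl,pxpr'
Delimiter: ','
Split result: 'jogdo', 'cno', 'chgkw', 'rixl', 'pxpr'
Number of parts: 5


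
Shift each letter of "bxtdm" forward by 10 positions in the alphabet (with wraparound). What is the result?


Input: 'bxtdm', shift = 10
Operation: for each letter, (position + 10) mod 26
Mapping: 'b'(1+10=11)->'l', 'x'(23+10=33, 33 mod 26=7)->'h', 't'(19+10=29, 29 mod 26=3)->'d', 'd'(3+10=13)->'n', 'm'(12+10=22)->'w'
Result: lhdnw


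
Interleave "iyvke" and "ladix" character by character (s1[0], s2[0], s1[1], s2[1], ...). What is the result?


String 1: 'iyvke'
String 2: 'ladix'
Operation: alternate characters
Pairs: 'i'+'l', 'y'+'a', 'v'+'d', 'k'+'i', 'e'+'x'
Result: ilyavdkiex


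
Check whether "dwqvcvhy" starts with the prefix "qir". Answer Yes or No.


Input string: 'dwqvcvhy'
Prefix to check: 'qir'
First 3 characters of input: 'dwq'
Match: False
Result: No


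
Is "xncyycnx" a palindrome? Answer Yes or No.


Input string: 'xncyycnx'
Reversed: 'xncyycnx'
Compare pairs: s[0]='x' vs s[7]='x' (match), s[1]='n' vs s[6]='n' (match), s[2]='c' vs s[5]='c' (match), s[3]='y' vs s[4]='y' (match)
Palindrome: Yes


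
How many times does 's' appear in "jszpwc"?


Input string: 'jszpwc'
Target character: 's'
Scan each position: s[1]='s'
Matches found at indices: 1
Total: 1


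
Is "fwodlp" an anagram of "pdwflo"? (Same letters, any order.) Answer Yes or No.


String 1: 'pdwflo' -> sorted: 'dflopw'
String 2: 'fwodlp' -> sorted: 'dflopw'
Compare sorted forms: 'dflopw' == 'dflopw'
Anagram: Yes


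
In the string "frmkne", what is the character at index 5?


Input string: 'frmkne'
Operation: get character at index 5
Index mapping: s[0]='f', s[1]='r', s[2]='m', s[3]='k', s[4]='n', s[5]='e'
Result: 'e'


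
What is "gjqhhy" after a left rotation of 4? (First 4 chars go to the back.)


Input: 'gjqhhy', shift = 4
Operation: split at index 4 and swap parts
Front part s[0:4] = 'gjqh'
Back part s[4:] = 'hy'
Rotated = back + front = 'hy' + 'gjqh'
Result: hygjqh


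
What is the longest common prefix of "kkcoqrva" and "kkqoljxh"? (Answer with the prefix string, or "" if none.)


String 1: 'kkcoqrva'
String 2: 'kkqoljxh'
Compare position by position:
pos 0: 'k' vs 'k' match
pos 1: 'k' vs 'k' match
pos 2: 'c' vs 'q' differ -> stop
Longest common prefix: "kk" (length 2)


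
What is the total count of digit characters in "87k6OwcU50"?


Input string: '87k6OwcU50'
Operation: count digit characters (0-9)
Scan: '8'(digit), '7'(digit), 'k', '6'(digit), 'O', 'w', 'c', 'U', '5'(digit), '0'(digit)
Digits found: 5
Result: 5


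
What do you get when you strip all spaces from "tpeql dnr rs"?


Input string: 'tpeql dnr rs'
Operation: remove all spaces
Words: 'tpeql', 'dnr', 'rs'
Join without spaces: tpeqldnrrs


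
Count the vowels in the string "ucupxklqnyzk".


Input string: 'ucupxklqnyzk'
Operation: count vowels (a, e, i, o, u)
Scan: s[0]='u' (vowel), s[1]='c', s[2]='u' (vowel), s[3]='p', s[4]='x', s[5]='k', s[6]='l', s[7]='q', s[8]='n', s[9]='y', s[10]='z', s[11]='k'
Vowels found: 2
Result: 2


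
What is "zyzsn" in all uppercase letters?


Input string: 'zyzsn'
Operation: convert each letter to uppercase
Mapping: 'z'->'Z', 'y'->'Y', 'z'->'Z', 's'->'S', 'n'->'N'
Result: ZYZSN


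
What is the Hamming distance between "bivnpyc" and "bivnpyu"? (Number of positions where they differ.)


String 1: 'bivnpyc'
String 2: 'bivnpyu'
Compare each position: pos 0: 'b'=='b', pos 1: 'i'=='i', pos 2: 'v'=='v', pos 3: 'n'=='n', pos 4: 'p'=='p', pos 5: 'y'=='y', pos 6: 'c'!='u'
Differing positions: 1
Hamming distance: 1


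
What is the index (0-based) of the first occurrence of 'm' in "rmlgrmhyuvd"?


Input string: 'rmlgrmhyuvd'
Target: 'm'
Scanning left to right: s[0]='r', s[1]='m'
First match at index: 1


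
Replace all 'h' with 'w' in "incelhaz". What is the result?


Input string: 'incelhaz'
Operation: replace 'h' with 'w'
Positions of 'h': 5
After replacement: incelwaz


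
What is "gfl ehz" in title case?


Input string: 'gfl ehz'
Operation: capitalize first letter of each word
Word transformations: 'gfl'->'Gfl', 'ehz'->'Ehz'
Result: Gfl Ehz


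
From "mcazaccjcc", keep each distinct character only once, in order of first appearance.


Input: 'mcazaccjcc'
Operation: keep first occurrence of each character
Scan: s[0]='m' new -> keep; s[1]='c' new -> keep; s[2]='a' new -> keep; s[3]='z' new -> keep; s[4]='a' seen -> skip; s[5]='c' seen -> skip; s[6]='c' seen -> skip; s[7]='j' new -> keep; s[8]='c' seen -> skip; s[9]='c' seen -> skip
Result: mcazj


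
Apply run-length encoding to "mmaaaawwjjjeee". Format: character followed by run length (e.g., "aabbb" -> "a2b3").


Input: 'mmaaaawwjjjeee'
Operation: identify consecutive runs
Runs: 'mm' -> m2, 'aaaa' -> a4, 'ww' -> w2, 'jjj' -> j3, 'eee' -> e3
Encoded: m2a4w2j3e3


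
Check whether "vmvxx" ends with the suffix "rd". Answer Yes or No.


Input string: 'vmvxx'
Suffix to check: 'rd'
Last 2 characters of input: 'xx'
Match: False
Result: No


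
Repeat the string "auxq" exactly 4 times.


Input string: 'auxq'
Operation: repeat 4 times
Concatenation: 'auxq' + 'auxq' + 'auxq' + 'auxq'
Result: auxqauxqauxqauxq


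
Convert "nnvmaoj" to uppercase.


Input string: 'nnvmaoj'
Operation: convert each letter to uppercase
Mapping: 'n'->'N', 'n'->'N', 'v'->'V', 'm'->'M', 'a'->'A', 'o'->'O', 'j'->'J'
Result: NNVMAOJ


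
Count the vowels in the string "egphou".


Input string: 'egphou'
Operation: count vowels (a, e, i, o, u)
Scan: s[0]='e' (vowel), s[1]='g', s[2]='p', s[3]='h', s[4]='o' (vowel), s[5]='u' (vowel)
Vowels found: 3
Result: 3


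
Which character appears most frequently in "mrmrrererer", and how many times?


Input: 'mrmrrererer'
Operation: tally each character
Counts: 'e':3, 'm':2, 'r':6
Maximum: 'r' appears 6 times


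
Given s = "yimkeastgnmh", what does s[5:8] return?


Input string: 'yimkeastgnmh'
Operation: slice [5:8]
Extract characters: s[5]='a', s[6]='s', s[7]='t'
Result: ast


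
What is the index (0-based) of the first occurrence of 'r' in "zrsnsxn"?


Input string: 'zrsnsxn'
Target: 'r'
Scanning left to right: s[0]='z', s[1]='r'
First match at index: 1


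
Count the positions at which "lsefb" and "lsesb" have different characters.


String 1: 'lsefb'
String 2: 'lsesb'
Compare each position: pos 0: 'l'=='l', pos 1: 's'=='s', pos 2: 'e'=='e', pos 3: 'f'!='s', pos 4: 'b'=='b'
Differing positions: 1
Hamming distance: 1


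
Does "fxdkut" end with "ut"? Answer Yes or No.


Input string: 'fxdkut'
Suffix to check: 'ut'
Last 2 characters of input: 'ut'
Match: True
Result: Yes


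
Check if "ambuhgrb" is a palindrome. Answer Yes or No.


Input string: 'ambuhgrb'
Reversed: 'brghubma'
Compare pairs: s[0]='a' vs s[7]='b' (mismatch), s[1]='m' vs s[6]='r' (mismatch), s[2]='b' vs s[5]='g' (mismatch), s[3]='u' vs s[4]='h' (mismatch)
Palindrome: No


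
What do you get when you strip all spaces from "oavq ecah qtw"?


Input string: 'oavq ecah qtw'
Operation: remove all spaces
Words: 'oavq', 'ecah', 'qtw'
Join without spaces: oavqecahqtw


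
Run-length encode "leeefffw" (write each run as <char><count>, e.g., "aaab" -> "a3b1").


Input: 'leeefffw'
Operation: identify consecutive runs
Runs: 'l' -> l1, 'eee' -> e3, 'fff' -> f3, 'w' -> w1
Encoded: l1e3f3w1


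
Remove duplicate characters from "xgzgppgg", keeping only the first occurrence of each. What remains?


Input: 'xgzgppgg'
Operation: keep first occurrence of each character
Scan: s[0]='x' new -> keep; s[1]='g' new -> keep; s[2]='z' new -> keep; s[3]='g' seen -> skip; s[4]='p' new -> keep; s[5]='p' seen -> skip; s[6]='g' seen -> skip; s[7]='g' seen -> skip
Result: xgzp


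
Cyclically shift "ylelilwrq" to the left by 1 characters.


Input: 'ylelilwrq', shift = 1
Operation: split at index 1 and swap parts
Front part s[0:1] = 'y'
Back part s[1:] = 'lelilwrq'
Rotated = back + front = 'lelilwrq' + 'y'
Result: lelilwrqy


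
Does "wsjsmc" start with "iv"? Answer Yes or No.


Input string: 'wsjsmc'
Prefix to check: 'iv'
First 2 characters of input: 'ws'
Match: False
Result: No


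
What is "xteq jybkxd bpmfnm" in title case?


Input string: 'xteq jybkxd bpmfnm'
Operation: capitalize first letter of each word
Word transformations: 'xteq'->'Xteq', 'jybkxd'->'Jybkxd', 'bpmfnm'->'Bpmfnm'
Result: Xteq Jybkxd Bpmfnm


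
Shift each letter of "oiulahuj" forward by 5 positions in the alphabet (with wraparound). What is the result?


Input: 'oiulahuj', shift = 5
Operation: for each letter, (position + 5) mod 26
Mapping: 'o'(14+5=19)->'t', 'i'(8+5=13)->'n', 'u'(20+5=25)->'z', 'l'(11+5=16)->'q', 'a'(0+5=5)->'f', 'h'(7+5=12)->'m', 'u'(20+5=25)->'z', 'j'(9+5=14)->'o'
Result: tnzqfmzo


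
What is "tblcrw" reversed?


Input string: 'tblcrw'
Operation: reverse character order
Original order: 't' -> 'b' -> 'l' -> 'c' -> 'r' -> 'w'
Reversed order: 'w' -> 'r' -> 'c' -> 'l' -> 'b' -> 't'
Result: wrclbt


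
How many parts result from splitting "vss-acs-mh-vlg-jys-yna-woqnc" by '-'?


Input string: 'vss-acs-mh-vlg-jys-yna-woqnc'
Delimiter: '-'
Split result: 'vss', 'acs', 'mh', 'vlg', 'jys', 'yna', 'woqnc'
Number of parts: 7


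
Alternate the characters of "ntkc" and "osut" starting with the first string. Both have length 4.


String 1: 'ntkc'
String 2: 'osut'
Operation: alternate characters
Pairs: 'n'+'o', 't'+'s', 'k'+'u', 'c'+'t'
Result: notskuct


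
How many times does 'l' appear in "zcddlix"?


Input string: 'zcddlix'
Target character: 'l'
Scan each position: s[4]='l'
Matches found at indices: 4
Total: 1


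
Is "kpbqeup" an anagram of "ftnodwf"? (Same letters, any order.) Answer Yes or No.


String 1: 'ftnodwf' -> sorted: 'dffnotw'
String 2: 'kpbqeup' -> sorted: 'bekppqu'
Compare sorted forms: 'dffnotw' != 'bekppqu'
Anagram: No


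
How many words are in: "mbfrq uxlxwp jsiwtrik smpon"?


Input string: 'mbfrq uxlxwp jsiwtrik smpon'
Operation: split by spaces
Words found: 'mbfrq', 'uxlxwp', 'jsiwtrik', 'smpon'
Word count: 4


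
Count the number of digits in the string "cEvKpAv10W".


Input string: 'cEvKpAv10W'
Operation: count digit characters (0-9)
Scan: 'c', 'E', 'v', 'K', 'p', 'A', 'v', '1'(digit), '0'(digit), 'W'
Digits found: 2
Result: 2


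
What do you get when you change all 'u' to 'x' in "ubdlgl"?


Input string: 'ubdlgl'
Operation: replace 'u' with 'x'
Positions of 'u': 0
After replacement: xbdlgl


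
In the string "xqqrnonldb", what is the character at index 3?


Input string: 'xqqrnonldb'
Operation: get character at index 3
Index mapping: s[0]='x', s[1]='q', s[2]='q', s[3]='r'
Result: 'r'


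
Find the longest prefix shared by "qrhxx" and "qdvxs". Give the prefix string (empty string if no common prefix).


String 1: 'qrhxx'
String 2: 'qdvxs'
Compare position by position:
pos 0: 'q' vs 'q' match
pos 1: 'r' vs 'd' differ -> stop
Longest common prefix: "q" (length 1)


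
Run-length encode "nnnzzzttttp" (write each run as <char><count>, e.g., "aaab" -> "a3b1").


Input: 'nnnzzzttttp'
Operation: identify consecutive runs
Runs: 'nnn' -> n3, 'zzz' -> z3, 'tttt' -> t4, 'p' -> p1
Encoded: n3z3t4p1


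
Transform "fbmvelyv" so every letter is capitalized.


Input string: 'fbmvelyv'
Operation: convert each letter to uppercase
Mapping: 'f'->'F', 'b'->'B', 'm'->'M', 'v'->'V', 'e'->'E', 'l'->'L', 'y'->'Y', 'v'->'V'
Result: FBMVELYV


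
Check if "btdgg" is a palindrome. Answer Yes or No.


Input string: 'btdgg'
Reversed: 'ggdtb'
Compare pairs: s[0]='b' vs s[4]='g' (mismatch), s[1]='t' vs s[3]='g' (mismatch)
Palindrome: No


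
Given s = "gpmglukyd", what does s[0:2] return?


Input string: 'gpmglukyd'
Operation: slice [0:2]
Extract characters: s[0]='g', s[1]='p'
Result: gp


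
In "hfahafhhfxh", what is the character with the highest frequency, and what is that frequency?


Input: 'hfahafhhfxh'
Operation: tally each character
Counts: 'a':2, 'f':3, 'h':5, 'x':1
Maximum: 'h' appears 5 times


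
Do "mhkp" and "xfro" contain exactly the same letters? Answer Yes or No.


String 1: 'mhkp' -> sorted: 'hkmp'
String 2: 'xfro' -> sorted: 'forx'
Compare sorted forms: 'hkmp' != 'forx'
Anagram: No


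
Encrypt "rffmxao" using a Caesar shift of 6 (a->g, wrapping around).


Input: 'rffmxao', shift = 6
Operation: for each letter, (position + 6) mod 26
Mapping: 'r'(17+6=23)->'x', 'f'(5+6=11)->'l', 'f'(5+6=11)->'l', 'm'(12+6=18)->'s', 'x'(23+6=29, 29 mod 26=3)->'d', 'a'(0+6=6)->'g', 'o'(14+6=20)->'u'
Result: xllsdgu


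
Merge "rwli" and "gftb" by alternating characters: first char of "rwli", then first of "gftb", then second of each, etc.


String 1: 'rwli'
String 2: 'gftb'
Operation: alternate characters
Pairs: 'r'+'g', 'w'+'f', 'l'+'t', 'i'+'b'
Result: rgwfltib


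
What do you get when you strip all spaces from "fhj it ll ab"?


Input string: 'fhj it ll ab'
Operation: remove all spaces
Words: 'fhj', 'it', 'll', 'ab'
Join without spaces: fhjitllab


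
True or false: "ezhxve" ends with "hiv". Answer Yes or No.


Input string: 'ezhxve'
Suffix to check: 'hiv'
Last 3 characters of input: 'xve'
Match: False
Result: No


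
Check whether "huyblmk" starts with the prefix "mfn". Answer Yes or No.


Input string: 'huyblmk'
Prefix to check: 'mfn'
First 3 characters of input: 'huy'
Match: False
Result: No


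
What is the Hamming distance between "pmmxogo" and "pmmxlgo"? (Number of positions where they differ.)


String 1: 'pmmxogo'
String 2: 'pmmxlgo'
Compare each position: pos 0: 'p'=='p', pos 1: 'm'=='m', pos 2: 'm'=='m', pos 3: 'x'=='x', pos 4: 'o'!='l', pos 5: 'g'=='g', pos 6: 'o'=='o'
Differing positions: 1
Hamming distance: 1


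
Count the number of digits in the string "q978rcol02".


Input string: 'q978rcol02'
Operation: count digit characters (0-9)
Scan: 'q', '9'(digit), '7'(digit), '8'(digit), 'r', 'c', 'o', 'l', '0'(digit), '2'(digit)
Digits found: 5
Result: 5


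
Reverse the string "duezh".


Input string: 'duezh'
Operation: reverse character order
Original order: 'd' -> 'u' -> 'e' -> 'z' -> 'h'
Reversed order: 'h' -> 'z' -> 'e' -> 'u' -> 'd'
Result: hzeud


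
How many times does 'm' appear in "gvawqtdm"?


Input string: 'gvawqtdm'
Target character: 'm'
Scan each position: s[7]='m'
Matches found at indices: 7
Total: 1


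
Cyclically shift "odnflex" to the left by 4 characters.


Input: 'odnflex', shift = 4
Operation: split at index 4 and swap parts
Front part s[0:4] = 'odnf'
Back part s[4:] = 'lex'
Rotated = back + front = 'lex' + 'odnf'
Result: lexodnf


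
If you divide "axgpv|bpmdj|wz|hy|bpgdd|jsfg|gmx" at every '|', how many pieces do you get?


Input string: 'axgpv|bpmdj|wz|hy|bpgdd|jsfg|gmx'
Delimiter: '|'
Split result: 'axgpv', 'bpmdj', 'wz', 'hy', 'bpgdd', 'jsfg', 'gmx'
Number of parts: 7


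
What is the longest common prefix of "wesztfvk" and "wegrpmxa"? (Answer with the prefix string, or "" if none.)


String 1: 'wesztfvk'
String 2: 'wegrpmxa'
Compare position by position:
pos 0: 'w' vs 'w' match
pos 1: 'e' vs 'e' match
pos 2: 's' vs 'g' differ -> stop
Longest common prefix: "we" (length 2)


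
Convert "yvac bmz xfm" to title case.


Input string: 'yvac bmz xfm'
Operation: capitalize first letter of each word
Word transformations: 'yvac'->'Yvac', 'bmz'->'Bmz', 'xfm'->'Xfm'
Result: Yvac Bmz Xfm


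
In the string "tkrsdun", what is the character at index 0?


Input string: 'tkrsdun'
Operation: get character at index 0
Index mapping: s[0]='t'
Result: 't'
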